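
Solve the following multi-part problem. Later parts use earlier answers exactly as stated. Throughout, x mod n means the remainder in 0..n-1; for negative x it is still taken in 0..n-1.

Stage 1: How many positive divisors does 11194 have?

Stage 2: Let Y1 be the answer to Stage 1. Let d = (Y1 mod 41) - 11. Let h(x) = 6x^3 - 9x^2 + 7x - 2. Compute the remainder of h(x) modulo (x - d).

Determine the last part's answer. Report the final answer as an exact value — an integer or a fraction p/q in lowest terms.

Stage 1: 11194 = 2 * 29 * 193; number of divisors = (1+1) * (1+1) * (1+1) = 8; answer 8
Stage 2: Y1 = 8; d = -3; remainder = value at the root: 6*(-3)^3 - 9*(-3)^2 + 7*(-3)^1 - 2 = (-162) + (-81) + (-21) + (-2) = -266; answer -266

-266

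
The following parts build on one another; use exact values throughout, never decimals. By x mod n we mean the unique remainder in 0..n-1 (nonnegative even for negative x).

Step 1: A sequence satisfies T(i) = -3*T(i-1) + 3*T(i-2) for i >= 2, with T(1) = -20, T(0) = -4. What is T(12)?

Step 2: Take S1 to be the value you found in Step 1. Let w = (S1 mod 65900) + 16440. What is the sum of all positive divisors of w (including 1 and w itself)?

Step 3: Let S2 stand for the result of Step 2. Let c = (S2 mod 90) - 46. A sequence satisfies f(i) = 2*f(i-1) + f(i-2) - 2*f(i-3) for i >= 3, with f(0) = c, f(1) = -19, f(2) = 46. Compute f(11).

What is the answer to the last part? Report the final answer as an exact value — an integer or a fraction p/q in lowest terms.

54541

Step 1: T(2) = -3*(-20) + 3*(-4) = 48; iterating: T(2)=48, T(3)=-204, T(4)=756, T(5)=-2880, T(6)=10908, T(7)=-41364, T(8)=156816, T(9)=-594540, T(10)=2254068, T(11)=-8545824, T(12)=32399676; answer 32399676
Step 2: S1 = 32399676; w = 59216; 59216 = 2^4 * 3701; sigma = (1 + 2 + 4 + 8 + 16) * (1 + 3701) = 31 * 3702 = 114762; answer 114762
Step 3: S2 = 114762; c = -34; f(3) = 2*(46) + 1*(-19) - 2*(-34) = 141; iterating: f(3)=141, f(4)=366, f(5)=781, f(6)=1646, f(7)=3341, f(8)=6766, f(9)=13581, f(10)=27246, f(11)=54541; answer 54541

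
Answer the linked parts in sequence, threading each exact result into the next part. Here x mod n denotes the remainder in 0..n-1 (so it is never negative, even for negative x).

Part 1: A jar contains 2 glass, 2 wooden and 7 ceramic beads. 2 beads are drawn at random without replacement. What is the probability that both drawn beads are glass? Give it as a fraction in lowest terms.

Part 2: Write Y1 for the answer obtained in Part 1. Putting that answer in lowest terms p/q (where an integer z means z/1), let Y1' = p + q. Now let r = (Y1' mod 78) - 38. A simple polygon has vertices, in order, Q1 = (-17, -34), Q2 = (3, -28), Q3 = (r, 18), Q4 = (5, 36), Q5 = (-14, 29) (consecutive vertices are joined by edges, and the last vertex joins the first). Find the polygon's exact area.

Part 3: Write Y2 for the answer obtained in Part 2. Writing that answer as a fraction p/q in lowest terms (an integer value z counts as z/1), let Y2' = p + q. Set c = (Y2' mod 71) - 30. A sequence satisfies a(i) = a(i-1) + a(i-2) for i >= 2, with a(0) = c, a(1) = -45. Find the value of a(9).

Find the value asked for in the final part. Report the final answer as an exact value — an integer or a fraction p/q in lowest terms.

Part 1: total draws C(11,2) = 55; favorable C(2,2) = 1; P = 1/55; answer 1/55
Part 2: Y1 = 1/55; threaded value p + q = 56; r = 18; cross terms: (-17*-28 - 3*-34)=578, (3*18 - 18*-28)=558, (18*36 - 5*18)=558, (5*29 - -14*36)=649, (-14*-34 - -17*29)=969; twice the area = |3312| = 3312; area = 1656; answer 1656
Part 3: Y2 = 1656; threaded value p + q = 1657; c = -6; a(2) = 1*(-45) + 1*(-6) = -51; iterating: a(2)=-51, a(3)=-96, a(4)=-147, a(5)=-243, a(6)=-390, a(7)=-633, a(8)=-1023, a(9)=-1656; answer -1656

-1656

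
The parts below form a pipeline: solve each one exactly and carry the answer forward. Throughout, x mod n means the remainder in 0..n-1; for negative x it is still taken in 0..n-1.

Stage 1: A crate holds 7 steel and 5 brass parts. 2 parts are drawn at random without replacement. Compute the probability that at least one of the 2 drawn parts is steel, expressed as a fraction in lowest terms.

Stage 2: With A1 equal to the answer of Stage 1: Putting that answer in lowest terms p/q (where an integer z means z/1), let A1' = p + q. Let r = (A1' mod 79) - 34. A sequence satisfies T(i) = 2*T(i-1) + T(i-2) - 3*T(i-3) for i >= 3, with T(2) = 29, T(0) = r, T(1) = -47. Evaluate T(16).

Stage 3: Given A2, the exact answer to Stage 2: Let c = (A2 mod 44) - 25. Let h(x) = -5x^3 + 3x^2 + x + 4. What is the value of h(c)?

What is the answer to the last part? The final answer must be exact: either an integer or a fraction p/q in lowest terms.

-264

Stage 1: total draws C(12,2) = 66; complement C(5,2) = 10; favorable 66 - 10 = 56; P = 28/33; answer 28/33
Stage 2: A1 = 28/33; threaded value p + q = 61; r = 27; T(3) = 2*(29) + 1*(-47) - 3*(27) = -70; iterating: T(3)=-70, T(4)=30, T(5)=-97, T(6)=46, T(7)=-95, T(8)=147, T(9)=61, T(10)=554, T(11)=728, T(12)=1827, T(13)=2720, T(14)=5083, T(15)=7405, T(16)=11733; answer 11733
Stage 3: A2 = 11733; c = 4; -5*(4)^3 + 3*(4)^2 + 1*(4)^1 + 4 = (-320) + (48) + (4) + (4) = -264; answer -264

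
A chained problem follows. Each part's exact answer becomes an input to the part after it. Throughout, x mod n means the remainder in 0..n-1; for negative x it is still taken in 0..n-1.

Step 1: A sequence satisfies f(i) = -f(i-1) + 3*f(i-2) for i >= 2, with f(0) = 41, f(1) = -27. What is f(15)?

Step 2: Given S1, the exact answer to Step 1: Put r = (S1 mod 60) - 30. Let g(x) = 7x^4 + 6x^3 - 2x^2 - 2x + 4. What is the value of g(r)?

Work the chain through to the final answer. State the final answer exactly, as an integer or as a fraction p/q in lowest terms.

Step 1: f(2) = -1*(-27) + 3*(41) = 150; iterating: f(2)=150, f(3)=-231, f(4)=681, f(5)=-1374, f(6)=3417, f(7)=-7539, f(8)=17790, f(9)=-40407, f(10)=93777, f(11)=-214998, f(12)=496329, f(13)=-1141323, f(14)=2630310, f(15)=-6054279; answer -6054279
Step 2: S1 = -6054279; r = -9; 7*(-9)^4 + 6*(-9)^3 - 2*(-9)^2 - 2*(-9)^1 + 4 = (45927) + (-4374) + (-162) + (18) + (4) = 41413; answer 41413

41413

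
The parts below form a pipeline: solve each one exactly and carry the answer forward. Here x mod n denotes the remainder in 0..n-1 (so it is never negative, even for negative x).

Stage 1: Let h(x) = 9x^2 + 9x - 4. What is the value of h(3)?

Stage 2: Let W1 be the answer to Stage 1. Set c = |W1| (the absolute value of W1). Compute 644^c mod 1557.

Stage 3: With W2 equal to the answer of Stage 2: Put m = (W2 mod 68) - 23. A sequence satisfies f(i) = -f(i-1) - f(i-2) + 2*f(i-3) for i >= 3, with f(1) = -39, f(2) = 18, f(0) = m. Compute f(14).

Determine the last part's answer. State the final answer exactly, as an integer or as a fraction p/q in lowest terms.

Stage 1: 9*(3)^2 + 9*(3)^1 - 4 = (81) + (27) + (-4) = 104; answer 104
Stage 2: W1 = 104; c = 104; squarings mod 1557: 644^1=644, 644^2=574, 644^4=949, 644^8=655, 644^16=850, 644^32=52, 644^64=1147; 644^104 = 644^8 * 644^32 * 644^64 = 133 (mod 1557); answer 133
Stage 3: W2 = 133; m = 42; f(3) = -1*(18) - 1*(-39) + 2*(42) = 105; iterating: f(3)=105, f(4)=-201, f(5)=132, f(6)=279, f(7)=-813, f(8)=798, f(9)=573, f(10)=-2997, f(11)=4020, f(12)=123, f(13)=-10137, f(14)=18054; answer 18054

18054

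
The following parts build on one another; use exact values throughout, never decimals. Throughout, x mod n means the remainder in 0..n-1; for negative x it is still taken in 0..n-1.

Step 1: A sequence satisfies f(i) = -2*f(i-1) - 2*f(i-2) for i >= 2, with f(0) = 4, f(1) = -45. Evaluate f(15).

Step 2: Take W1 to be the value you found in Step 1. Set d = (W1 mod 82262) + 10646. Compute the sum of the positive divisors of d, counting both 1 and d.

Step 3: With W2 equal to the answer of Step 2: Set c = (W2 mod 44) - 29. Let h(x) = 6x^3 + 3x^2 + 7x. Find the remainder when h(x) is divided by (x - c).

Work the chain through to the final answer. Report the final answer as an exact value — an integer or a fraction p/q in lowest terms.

Step 1: f(2) = -2*(-45) - 2*(4) = 82; iterating: f(2)=82, f(3)=-74, f(4)=-16, f(5)=180, f(6)=-328, f(7)=296, f(8)=64, f(9)=-720, f(10)=1312, f(11)=-1184, f(12)=-256, f(13)=2880, f(14)=-5248, f(15)=4736; answer 4736
Step 2: W1 = 4736; d = 15382; 15382 = 2 * 7691; sigma = (1 + 2) * (1 + 7691) = 3 * 7692 = 23076; answer 23076
Step 3: W2 = 23076; c = -9; remainder = value at the root: 6*(-9)^3 + 3*(-9)^2 + 7*(-9)^1 = (-4374) + (243) + (-63) = -4194; answer -4194

-4194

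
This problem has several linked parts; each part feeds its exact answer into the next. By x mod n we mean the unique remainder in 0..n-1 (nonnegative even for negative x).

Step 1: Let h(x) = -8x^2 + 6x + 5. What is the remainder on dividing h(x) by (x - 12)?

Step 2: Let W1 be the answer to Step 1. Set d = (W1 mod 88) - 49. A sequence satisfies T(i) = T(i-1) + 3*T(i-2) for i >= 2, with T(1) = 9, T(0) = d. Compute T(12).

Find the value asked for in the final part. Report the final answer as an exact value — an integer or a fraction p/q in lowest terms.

216420

Step 1: remainder = value at the root: -8*(12)^2 + 6*(12)^1 + 5 = (-1152) + (72) + (5) = -1075; answer -1075
Step 2: W1 = -1075; d = 20; T(2) = 1*(9) + 3*(20) = 69; iterating: T(2)=69, T(3)=96, T(4)=303, T(5)=591, T(6)=1500, T(7)=3273, T(8)=7773, T(9)=17592, T(10)=40911, T(11)=93687, T(12)=216420; answer 216420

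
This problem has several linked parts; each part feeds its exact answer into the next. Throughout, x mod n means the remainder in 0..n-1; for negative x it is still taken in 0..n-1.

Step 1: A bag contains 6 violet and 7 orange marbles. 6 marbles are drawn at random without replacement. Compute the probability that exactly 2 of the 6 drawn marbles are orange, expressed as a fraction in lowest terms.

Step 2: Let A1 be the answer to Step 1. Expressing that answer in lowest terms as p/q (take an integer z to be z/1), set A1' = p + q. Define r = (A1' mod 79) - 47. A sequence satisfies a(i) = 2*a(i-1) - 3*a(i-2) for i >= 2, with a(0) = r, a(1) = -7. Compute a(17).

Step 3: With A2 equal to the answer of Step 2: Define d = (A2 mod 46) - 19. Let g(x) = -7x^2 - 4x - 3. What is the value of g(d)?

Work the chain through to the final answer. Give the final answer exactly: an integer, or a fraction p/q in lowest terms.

-1731

Step 1: total draws C(13,6) = 1716; favorable C(7,2)*C(6,4) = 315; P = 105/572; answer 105/572
Step 2: A1 = 105/572; threaded value p + q = 677; r = -2; a(2) = 2*(-7) - 3*(-2) = -8; iterating: a(2)=-8, a(3)=5, a(4)=34, a(5)=53, a(6)=4, a(7)=-151, a(8)=-314, a(9)=-175, a(10)=592, a(11)=1709, a(12)=1642, a(13)=-1843, a(14)=-8612, a(15)=-11695, a(16)=2446, a(17)=39977; answer 39977
Step 3: A2 = 39977; d = -16; -7*(-16)^2 - 4*(-16)^1 - 3 = (-1792) + (64) + (-3) = -1731; answer -1731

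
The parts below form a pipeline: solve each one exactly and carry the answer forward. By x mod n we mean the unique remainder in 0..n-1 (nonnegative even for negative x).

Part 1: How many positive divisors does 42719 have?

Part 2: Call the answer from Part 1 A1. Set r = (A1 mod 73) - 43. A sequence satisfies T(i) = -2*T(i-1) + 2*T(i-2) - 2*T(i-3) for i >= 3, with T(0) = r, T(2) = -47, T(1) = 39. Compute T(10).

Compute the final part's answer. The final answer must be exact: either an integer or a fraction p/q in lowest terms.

-419840

Part 1: 42719 is prime, so its only divisors are 1 and 42719; count = 2; answer 2
Part 2: A1 = 2; r = -41; T(3) = -2*(-47) + 2*(39) - 2*(-41) = 254; iterating: T(3)=254, T(4)=-680, T(5)=1962, T(6)=-5792, T(7)=16868, T(8)=-49244, T(9)=143808, T(10)=-419840; answer -419840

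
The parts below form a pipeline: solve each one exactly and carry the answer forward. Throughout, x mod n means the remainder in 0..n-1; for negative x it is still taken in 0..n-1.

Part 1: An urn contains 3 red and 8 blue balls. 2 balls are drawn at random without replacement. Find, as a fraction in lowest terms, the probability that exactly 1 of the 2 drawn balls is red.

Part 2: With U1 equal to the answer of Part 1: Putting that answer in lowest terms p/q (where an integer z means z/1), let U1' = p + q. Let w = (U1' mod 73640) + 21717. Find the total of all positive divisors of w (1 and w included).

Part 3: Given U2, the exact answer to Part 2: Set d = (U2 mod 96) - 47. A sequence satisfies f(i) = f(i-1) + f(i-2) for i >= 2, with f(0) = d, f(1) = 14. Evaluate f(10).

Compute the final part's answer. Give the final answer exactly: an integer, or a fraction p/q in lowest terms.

464

Part 1: total draws C(11,2) = 55; favorable C(3,1)*C(8,1) = 24; P = 24/55; answer 24/55
Part 2: U1 = 24/55; threaded value p + q = 79; w = 21796; 21796 = 2^2 * 5449; sigma = (1 + 2 + 4) * (1 + 5449) = 7 * 5450 = 38150; answer 38150
Part 3: U2 = 38150; d = -9; f(2) = 1*(14) + 1*(-9) = 5; iterating: f(2)=5, f(3)=19, f(4)=24, f(5)=43, f(6)=67, f(7)=110, f(8)=177, f(9)=287, f(10)=464; answer 464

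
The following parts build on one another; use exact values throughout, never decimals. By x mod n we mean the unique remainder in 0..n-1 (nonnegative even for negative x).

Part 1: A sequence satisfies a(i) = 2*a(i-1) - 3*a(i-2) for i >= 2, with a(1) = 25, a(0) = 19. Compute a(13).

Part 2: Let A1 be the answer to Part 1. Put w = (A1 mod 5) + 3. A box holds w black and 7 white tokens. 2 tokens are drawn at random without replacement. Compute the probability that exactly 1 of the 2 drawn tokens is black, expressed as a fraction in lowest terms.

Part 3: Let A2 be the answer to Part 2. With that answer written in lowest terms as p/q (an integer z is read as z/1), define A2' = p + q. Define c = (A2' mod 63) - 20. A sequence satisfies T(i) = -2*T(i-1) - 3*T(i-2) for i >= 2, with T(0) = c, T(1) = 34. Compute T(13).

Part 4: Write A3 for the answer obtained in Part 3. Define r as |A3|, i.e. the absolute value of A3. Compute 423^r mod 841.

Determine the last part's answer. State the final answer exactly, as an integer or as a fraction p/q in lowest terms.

289

Part 1: a(2) = 2*(25) - 3*(19) = -7; iterating: a(2)=-7, a(3)=-89, a(4)=-157, a(5)=-47, a(6)=377, a(7)=895, a(8)=659, a(9)=-1367, a(10)=-4711, a(11)=-5321, a(12)=3491, a(13)=22945; answer 22945
Part 2: A1 = 22945; w = 3; total draws C(10,2) = 45; favorable C(3,1)*C(7,1) = 21; P = 7/15; answer 7/15
Part 3: A2 = 7/15; threaded value p + q = 22; c = 2; T(2) = -2*(34) - 3*(2) = -74; iterating: T(2)=-74, T(3)=46, T(4)=130, T(5)=-398, T(6)=406, T(7)=382, T(8)=-1982, T(9)=2818, T(10)=310, T(11)=-9074, T(12)=17218, T(13)=-7214; answer -7214
Part 4: A3 = -7214; r = 7214; squarings mod 841: 423^1=423, 423^2=637, 423^4=407, 423^8=813, 423^16=784, 423^32=726, 423^64=610, 423^128=378, 423^256=755, 423^512=668, 423^1024=494, 423^2048=146, 423^4096=291; 423^7214 = 423^2 * 423^4 * 423^8 * 423^32 * 423^1024 * 423^2048 * 423^4096 = 289 (mod 841); answer 289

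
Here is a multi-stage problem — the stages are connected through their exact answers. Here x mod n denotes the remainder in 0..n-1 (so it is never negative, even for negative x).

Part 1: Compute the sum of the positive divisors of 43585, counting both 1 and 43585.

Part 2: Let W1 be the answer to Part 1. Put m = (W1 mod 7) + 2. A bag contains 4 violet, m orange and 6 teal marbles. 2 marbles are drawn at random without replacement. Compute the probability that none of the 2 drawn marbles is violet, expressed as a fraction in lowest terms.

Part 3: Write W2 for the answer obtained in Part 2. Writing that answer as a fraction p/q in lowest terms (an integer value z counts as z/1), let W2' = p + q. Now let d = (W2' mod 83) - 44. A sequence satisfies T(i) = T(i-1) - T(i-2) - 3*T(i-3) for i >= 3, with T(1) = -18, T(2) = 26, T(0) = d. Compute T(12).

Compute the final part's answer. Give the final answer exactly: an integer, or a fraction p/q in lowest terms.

-8741

Part 1: 43585 = 5 * 23 * 379; sigma = (1 + 5) * (1 + 23) * (1 + 379) = 6 * 24 * 380 = 54720; answer 54720
Part 2: W1 = 54720; m = 3; total draws C(13,2) = 78; favorable C(9,2) = 36; P = 6/13; answer 6/13
Part 3: W2 = 6/13; threaded value p + q = 19; d = -25; T(3) = 1*(26) - 1*(-18) - 3*(-25) = 119; iterating: T(3)=119, T(4)=147, T(5)=-50, T(6)=-554, T(7)=-945, T(8)=-241, T(9)=2366, T(10)=5442, T(11)=3799, T(12)=-8741; answer -8741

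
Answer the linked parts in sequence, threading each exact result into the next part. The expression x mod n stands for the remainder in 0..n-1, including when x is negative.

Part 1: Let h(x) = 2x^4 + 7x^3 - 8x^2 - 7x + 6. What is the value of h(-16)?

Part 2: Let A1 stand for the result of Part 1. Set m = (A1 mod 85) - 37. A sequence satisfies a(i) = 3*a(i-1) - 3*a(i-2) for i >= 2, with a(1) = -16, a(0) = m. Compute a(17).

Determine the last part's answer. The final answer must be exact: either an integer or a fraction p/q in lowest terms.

Part 1: 2*(-16)^4 + 7*(-16)^3 - 8*(-16)^2 - 7*(-16)^1 + 6 = (131072) + (-28672) + (-2048) + (112) + (6) = 100470; answer 100470
Part 2: A1 = 100470; m = -37; a(2) = 3*(-16) - 3*(-37) = 63; iterating: a(2)=63, a(3)=237, a(4)=522, a(5)=855, a(6)=999, a(7)=432, a(8)=-1701, a(9)=-6399, a(10)=-14094, a(11)=-23085, a(12)=-26973, a(13)=-11664, a(14)=45927, a(15)=172773, a(16)=380538, a(17)=623295; answer 623295

623295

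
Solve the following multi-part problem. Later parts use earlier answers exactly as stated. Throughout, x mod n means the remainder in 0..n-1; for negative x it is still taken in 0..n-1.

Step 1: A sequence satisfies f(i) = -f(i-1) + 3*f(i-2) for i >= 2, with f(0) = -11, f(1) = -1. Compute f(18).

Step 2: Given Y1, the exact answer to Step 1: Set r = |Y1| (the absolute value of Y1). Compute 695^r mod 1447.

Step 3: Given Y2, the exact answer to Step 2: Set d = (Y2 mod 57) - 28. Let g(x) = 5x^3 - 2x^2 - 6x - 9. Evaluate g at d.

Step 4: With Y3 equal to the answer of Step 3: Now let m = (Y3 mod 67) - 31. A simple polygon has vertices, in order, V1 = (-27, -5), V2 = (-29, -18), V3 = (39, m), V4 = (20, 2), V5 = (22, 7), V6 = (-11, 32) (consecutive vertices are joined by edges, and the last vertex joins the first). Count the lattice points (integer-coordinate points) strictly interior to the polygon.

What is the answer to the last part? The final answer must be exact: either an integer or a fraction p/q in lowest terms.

1946

Step 1: f(2) = -1*(-1) + 3*(-11) = -32; iterating: f(2)=-32, f(3)=29, f(4)=-125, f(5)=212, f(6)=-587, f(7)=1223, f(8)=-2984, f(9)=6653, f(10)=-15605, f(11)=35564, f(12)=-82379, f(13)=189071, f(14)=-436208, f(15)=1003421, f(16)=-2312045, f(17)=5322308, f(18)=-12258443; answer -12258443
Step 2: Y1 = -12258443; r = 12258443; squarings mod 1447: 695^1=695, 695^2=1174, 695^4=732, 695^8=434, 695^16=246, 695^32=1189, 695^64=2, 695^128=4, 695^256=16, 695^512=256, 695^1024=421, 695^2048=707, 695^4096=634, 695^8192=1137, 695^16384=598, 695^32768=195, 695^65536=403, 695^131072=345, 695^262144=371, 695^524288=176, 695^1048576=589, 695^2097152=1088, 695^4194304=98, 695^8388608=922; 695^12258443 = 695^1 * 695^2 * 695^8 * 695^128 * 695^1024 * 695^2048 * 695^65536 * 695^131072 * 695^524288 * 695^1048576 * 695^2097152 * 695^8388608 = 964 (mod 1447); answer 964
Step 3: Y2 = 964; d = 24; 5*(24)^3 - 2*(24)^2 - 6*(24)^1 - 9 = (69120) + (-1152) + (-144) + (-9) = 67815; answer 67815
Step 4: Y3 = 67815; m = -20; cross terms: (-27*-18 - -29*-5)=341, (-29*-20 - 39*-18)=1282, (39*2 - 20*-20)=478, (20*7 - 22*2)=96, (22*32 - -11*7)=781, (-11*-5 - -27*32)=919; twice the area = |3897| = 3897; area = 3897/2; boundary points = 1 + 2 + 1 + 1 + 1 + 1 = 7; strictly interior points = area - boundary/2 + 1 = 1946; answer 1946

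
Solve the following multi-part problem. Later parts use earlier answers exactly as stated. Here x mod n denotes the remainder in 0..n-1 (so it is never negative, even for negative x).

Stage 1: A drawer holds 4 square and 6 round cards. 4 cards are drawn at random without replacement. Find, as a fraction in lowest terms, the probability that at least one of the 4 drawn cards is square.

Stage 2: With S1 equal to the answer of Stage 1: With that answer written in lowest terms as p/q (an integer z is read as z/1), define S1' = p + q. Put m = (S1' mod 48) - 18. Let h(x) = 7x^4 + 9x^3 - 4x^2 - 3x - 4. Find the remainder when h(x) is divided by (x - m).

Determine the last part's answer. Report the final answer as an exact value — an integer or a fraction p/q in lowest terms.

Stage 1: total draws C(10,4) = 210; complement C(6,4) = 15; favorable 210 - 15 = 195; P = 13/14; answer 13/14
Stage 2: S1 = 13/14; threaded value p + q = 27; m = 9; remainder = value at the root: 7*(9)^4 + 9*(9)^3 - 4*(9)^2 - 3*(9)^1 - 4 = (45927) + (6561) + (-324) + (-27) + (-4) = 52133; answer 52133

52133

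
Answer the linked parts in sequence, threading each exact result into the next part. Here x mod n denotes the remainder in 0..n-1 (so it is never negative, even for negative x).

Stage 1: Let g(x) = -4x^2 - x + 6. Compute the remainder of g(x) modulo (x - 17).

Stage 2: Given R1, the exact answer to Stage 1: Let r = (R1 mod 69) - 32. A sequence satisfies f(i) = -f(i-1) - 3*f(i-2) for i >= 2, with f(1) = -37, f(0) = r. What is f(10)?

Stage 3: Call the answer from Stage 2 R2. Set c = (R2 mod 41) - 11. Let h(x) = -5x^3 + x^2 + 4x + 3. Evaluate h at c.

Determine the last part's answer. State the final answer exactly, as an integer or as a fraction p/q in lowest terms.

Stage 1: remainder = value at the root: -4*(17)^2 - 1*(17)^1 + 6 = (-1156) + (-17) + (6) = -1167; answer -1167
Stage 2: R1 = -1167; r = -26; f(2) = -1*(-37) - 3*(-26) = 115; iterating: f(2)=115, f(3)=-4, f(4)=-341, f(5)=353, f(6)=670, f(7)=-1729, f(8)=-281, f(9)=5468, f(10)=-4625; answer -4625
Stage 3: R2 = -4625; c = -3; -5*(-3)^3 + 1*(-3)^2 + 4*(-3)^1 + 3 = (135) + (9) + (-12) + (3) = 135; answer 135

135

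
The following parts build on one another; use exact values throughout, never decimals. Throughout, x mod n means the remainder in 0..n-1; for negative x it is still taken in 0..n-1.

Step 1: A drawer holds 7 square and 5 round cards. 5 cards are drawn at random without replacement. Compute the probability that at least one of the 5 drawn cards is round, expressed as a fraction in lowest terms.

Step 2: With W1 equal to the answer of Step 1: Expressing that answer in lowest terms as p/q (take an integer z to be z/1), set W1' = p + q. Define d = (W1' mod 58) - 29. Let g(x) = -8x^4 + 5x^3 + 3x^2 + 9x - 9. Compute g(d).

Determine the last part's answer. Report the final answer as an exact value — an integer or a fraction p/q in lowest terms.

-4804893

Step 1: total draws C(12,5) = 792; complement C(7,5) = 21; favorable 792 - 21 = 771; P = 257/264; answer 257/264
Step 2: W1 = 257/264; threaded value p + q = 521; d = 28; -8*(28)^4 + 5*(28)^3 + 3*(28)^2 + 9*(28)^1 - 9 = (-4917248) + (109760) + (2352) + (252) + (-9) = -4804893; answer -4804893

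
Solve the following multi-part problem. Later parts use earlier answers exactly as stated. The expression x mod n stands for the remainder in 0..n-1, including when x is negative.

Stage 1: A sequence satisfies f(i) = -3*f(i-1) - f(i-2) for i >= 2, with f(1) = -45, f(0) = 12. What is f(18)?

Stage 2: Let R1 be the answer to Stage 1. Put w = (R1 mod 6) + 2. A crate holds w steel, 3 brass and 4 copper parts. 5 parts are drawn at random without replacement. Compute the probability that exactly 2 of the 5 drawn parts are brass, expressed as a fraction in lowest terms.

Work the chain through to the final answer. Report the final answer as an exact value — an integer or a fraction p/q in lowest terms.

10/21

Stage 1: f(2) = -3*(-45) - 1*(12) = 123; iterating: f(2)=123, f(3)=-324, f(4)=849, f(5)=-2223, f(6)=5820, f(7)=-15237, f(8)=39891, f(9)=-104436, f(10)=273417, f(11)=-715815, f(12)=1874028, f(13)=-4906269, f(14)=12844779, f(15)=-33628068, f(16)=88039425, f(17)=-230490207, f(18)=603431196; answer 603431196
Stage 2: R1 = 603431196; w = 2; total draws C(9,5) = 126; favorable C(3,2)*C(6,3) = 60; P = 10/21; answer 10/21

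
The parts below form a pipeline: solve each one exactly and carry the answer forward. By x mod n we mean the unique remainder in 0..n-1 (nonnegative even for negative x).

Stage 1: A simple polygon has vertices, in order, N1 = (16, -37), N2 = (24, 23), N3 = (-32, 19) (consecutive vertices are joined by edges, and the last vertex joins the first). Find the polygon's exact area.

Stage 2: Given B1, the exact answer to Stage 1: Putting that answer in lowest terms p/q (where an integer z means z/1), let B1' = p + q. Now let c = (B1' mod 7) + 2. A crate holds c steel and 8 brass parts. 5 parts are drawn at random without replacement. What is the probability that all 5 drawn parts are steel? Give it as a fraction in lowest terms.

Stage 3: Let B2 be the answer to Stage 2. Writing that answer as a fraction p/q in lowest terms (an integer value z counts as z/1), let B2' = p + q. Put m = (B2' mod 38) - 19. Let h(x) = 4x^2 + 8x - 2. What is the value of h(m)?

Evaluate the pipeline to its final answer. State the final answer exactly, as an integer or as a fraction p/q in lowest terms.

894

Stage 1: cross terms: (16*23 - 24*-37)=1256, (24*19 - -32*23)=1192, (-32*-37 - 16*19)=880; twice the area = |3328| = 3328; area = 1664; answer 1664
Stage 2: B1 = 1664; threaded value p + q = 1665; c = 8; total draws C(16,5) = 4368; favorable C(8,5) = 56; P = 1/78; answer 1/78
Stage 3: B2 = 1/78; threaded value p + q = 79; m = -16; 4*(-16)^2 + 8*(-16)^1 - 2 = (1024) + (-128) + (-2) = 894; answer 894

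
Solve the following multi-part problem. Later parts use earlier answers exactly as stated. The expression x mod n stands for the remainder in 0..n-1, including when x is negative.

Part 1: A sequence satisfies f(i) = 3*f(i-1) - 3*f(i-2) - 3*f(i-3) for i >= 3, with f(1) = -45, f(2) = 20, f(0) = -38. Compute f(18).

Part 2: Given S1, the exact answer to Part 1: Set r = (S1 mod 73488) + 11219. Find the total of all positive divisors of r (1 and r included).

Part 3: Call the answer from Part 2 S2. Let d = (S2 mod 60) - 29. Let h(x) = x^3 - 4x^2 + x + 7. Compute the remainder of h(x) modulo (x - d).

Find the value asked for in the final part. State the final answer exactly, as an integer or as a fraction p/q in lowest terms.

-27775

Part 1: f(3) = 3*(20) - 3*(-45) - 3*(-38) = 309; iterating: f(3)=309, f(4)=1002, f(5)=2019, f(6)=2124, f(7)=-2691, f(8)=-20502, f(9)=-59805, f(10)=-109836, f(11)=-88587, f(12)=243162, f(13)=1324755, f(14)=3510540, f(15)=5827869, f(16)=2977722, f(17)=-19082061, f(18)=-83662956; answer -83662956
Part 2: S1 = -83662956; r = 51095; 51095 = 5 * 11 * 929; sigma = (1 + 5) * (1 + 11) * (1 + 929) = 6 * 12 * 930 = 66960; answer 66960
Part 3: S2 = 66960; d = -29; remainder = value at the root: 1*(-29)^3 - 4*(-29)^2 + 1*(-29)^1 + 7 = (-24389) + (-3364) + (-29) + (7) = -27775; answer -27775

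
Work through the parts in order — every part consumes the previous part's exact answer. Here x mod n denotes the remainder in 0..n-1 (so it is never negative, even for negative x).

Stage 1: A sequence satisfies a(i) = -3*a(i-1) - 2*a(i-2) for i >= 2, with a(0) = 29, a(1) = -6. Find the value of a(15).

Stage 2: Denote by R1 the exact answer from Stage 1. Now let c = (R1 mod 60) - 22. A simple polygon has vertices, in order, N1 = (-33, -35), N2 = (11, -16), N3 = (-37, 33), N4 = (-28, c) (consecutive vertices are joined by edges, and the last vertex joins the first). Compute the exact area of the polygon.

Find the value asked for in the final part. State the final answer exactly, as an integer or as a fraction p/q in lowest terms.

1314

Stage 1: a(2) = -3*(-6) - 2*(29) = -40; iterating: a(2)=-40, a(3)=132, a(4)=-316, a(5)=684, a(6)=-1420, a(7)=2892, a(8)=-5836, a(9)=11724, a(10)=-23500, a(11)=47052, a(12)=-94156, a(13)=188364, a(14)=-376780, a(15)=753612; answer 753612
Stage 2: R1 = 753612; c = -10; cross terms: (-33*-16 - 11*-35)=913, (11*33 - -37*-16)=-229, (-37*-10 - -28*33)=1294, (-28*-35 - -33*-10)=650; twice the area = |2628| = 2628; area = 1314; answer 1314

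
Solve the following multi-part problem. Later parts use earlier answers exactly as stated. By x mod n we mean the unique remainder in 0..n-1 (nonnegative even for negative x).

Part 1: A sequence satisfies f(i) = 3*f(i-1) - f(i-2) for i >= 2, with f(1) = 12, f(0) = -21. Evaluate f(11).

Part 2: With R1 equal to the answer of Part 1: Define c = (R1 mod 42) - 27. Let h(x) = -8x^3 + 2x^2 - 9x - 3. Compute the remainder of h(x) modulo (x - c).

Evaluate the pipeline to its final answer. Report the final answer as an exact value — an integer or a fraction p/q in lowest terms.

Part 1: f(2) = 3*(12) - 1*(-21) = 57; iterating: f(2)=57, f(3)=159, f(4)=420, f(5)=1101, f(6)=2883, f(7)=7548, f(8)=19761, f(9)=51735, f(10)=135444, f(11)=354597; answer 354597
Part 2: R1 = 354597; c = 6; remainder = value at the root: -8*(6)^3 + 2*(6)^2 - 9*(6)^1 - 3 = (-1728) + (72) + (-54) + (-3) = -1713; answer -1713

-1713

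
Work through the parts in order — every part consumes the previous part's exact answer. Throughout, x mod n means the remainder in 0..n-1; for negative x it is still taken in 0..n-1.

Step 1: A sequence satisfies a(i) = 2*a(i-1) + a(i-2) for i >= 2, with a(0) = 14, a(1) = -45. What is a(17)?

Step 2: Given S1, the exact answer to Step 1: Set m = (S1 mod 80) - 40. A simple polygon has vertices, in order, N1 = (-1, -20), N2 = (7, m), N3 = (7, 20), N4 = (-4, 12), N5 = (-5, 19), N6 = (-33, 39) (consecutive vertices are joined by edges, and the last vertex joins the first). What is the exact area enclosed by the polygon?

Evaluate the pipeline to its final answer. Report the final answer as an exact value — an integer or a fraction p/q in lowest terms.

1855/2

Step 1: a(2) = 2*(-45) + 1*(14) = -76; iterating: a(2)=-76, a(3)=-197, a(4)=-470, a(5)=-1137, a(6)=-2744, a(7)=-6625, a(8)=-15994, a(9)=-38613, a(10)=-93220, a(11)=-225053, a(12)=-543326, a(13)=-1311705, a(14)=-3166736, a(15)=-7645177, a(16)=-18457090, a(17)=-44559357; answer -44559357
Step 2: S1 = -44559357; m = -37; cross terms: (-1*-37 - 7*-20)=177, (7*20 - 7*-37)=399, (7*12 - -4*20)=164, (-4*19 - -5*12)=-16, (-5*39 - -33*19)=432, (-33*-20 - -1*39)=699; twice the area = |1855| = 1855; area = 1855/2; answer 1855/2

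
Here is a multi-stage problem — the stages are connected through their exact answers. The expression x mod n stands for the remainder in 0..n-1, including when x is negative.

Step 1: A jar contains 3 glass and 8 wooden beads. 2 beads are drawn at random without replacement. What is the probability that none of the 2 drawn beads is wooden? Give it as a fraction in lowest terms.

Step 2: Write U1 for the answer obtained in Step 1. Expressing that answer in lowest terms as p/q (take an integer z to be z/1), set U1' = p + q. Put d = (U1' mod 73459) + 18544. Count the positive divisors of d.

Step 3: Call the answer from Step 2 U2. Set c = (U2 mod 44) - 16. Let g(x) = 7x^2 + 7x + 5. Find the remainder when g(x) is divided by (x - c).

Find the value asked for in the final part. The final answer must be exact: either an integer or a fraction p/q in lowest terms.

397

Step 1: total draws C(11,2) = 55; favorable C(3,2) = 3; P = 3/55; answer 3/55
Step 2: U1 = 3/55; threaded value p + q = 58; d = 18602; 18602 = 2 * 71 * 131; number of divisors = (1+1) * (1+1) * (1+1) = 8; answer 8
Step 3: U2 = 8; c = -8; remainder = value at the root: 7*(-8)^2 + 7*(-8)^1 + 5 = (448) + (-56) + (5) = 397; answer 397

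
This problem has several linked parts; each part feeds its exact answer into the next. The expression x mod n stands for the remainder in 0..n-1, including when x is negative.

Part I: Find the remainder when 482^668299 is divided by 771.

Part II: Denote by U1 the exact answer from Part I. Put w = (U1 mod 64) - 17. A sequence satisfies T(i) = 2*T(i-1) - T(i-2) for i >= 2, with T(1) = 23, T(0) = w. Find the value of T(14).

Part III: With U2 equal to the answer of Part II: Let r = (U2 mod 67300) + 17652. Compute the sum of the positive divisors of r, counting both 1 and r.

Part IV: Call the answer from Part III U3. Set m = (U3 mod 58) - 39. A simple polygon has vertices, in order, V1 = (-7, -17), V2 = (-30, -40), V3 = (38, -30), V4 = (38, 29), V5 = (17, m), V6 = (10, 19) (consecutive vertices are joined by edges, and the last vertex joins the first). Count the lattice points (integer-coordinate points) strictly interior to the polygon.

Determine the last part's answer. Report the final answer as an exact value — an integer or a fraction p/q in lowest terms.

Part I: squarings mod 771: 482^1=482, 482^2=253, 482^4=16, 482^8=256, 482^16=1, 482^32=1, 482^64=1, 482^128=1, 482^256=1, 482^512=1, 482^1024=1, 482^2048=1, 482^4096=1, 482^8192=1, 482^16384=1, 482^32768=1, 482^65536=1, 482^131072=1, 482^262144=1, 482^524288=1; 482^668299 = 482^1 * 482^2 * 482^8 * 482^128 * 482^512 * 482^4096 * 482^8192 * 482^131072 * 482^524288 = 386 (mod 771); answer 386
Part II: U1 = 386; w = -15; T(2) = 2*(23) - 1*(-15) = 61; iterating: T(2)=61, T(3)=99, T(4)=137, T(5)=175, T(6)=213, T(7)=251, T(8)=289, T(9)=327, T(10)=365, T(11)=403, T(12)=441, T(13)=479, T(14)=517; answer 517
Part III: U2 = 517; r = 18169; 18169 is prime, so its only divisors are 1 and 18169; sigma = 1 + 18169 = 18170; answer 18170
Part IV: U3 = 18170; m = -23; cross terms: (-7*-40 - -30*-17)=-230, (-30*-30 - 38*-40)=2420, (38*29 - 38*-30)=2242, (38*-23 - 17*29)=-1367, (17*19 - 10*-23)=553, (10*-17 - -7*19)=-37; twice the area = |3581| = 3581; area = 3581/2; boundary points = 23 + 2 + 59 + 1 + 7 + 1 = 93; strictly interior points = area - boundary/2 + 1 = 1745; answer 1745

1745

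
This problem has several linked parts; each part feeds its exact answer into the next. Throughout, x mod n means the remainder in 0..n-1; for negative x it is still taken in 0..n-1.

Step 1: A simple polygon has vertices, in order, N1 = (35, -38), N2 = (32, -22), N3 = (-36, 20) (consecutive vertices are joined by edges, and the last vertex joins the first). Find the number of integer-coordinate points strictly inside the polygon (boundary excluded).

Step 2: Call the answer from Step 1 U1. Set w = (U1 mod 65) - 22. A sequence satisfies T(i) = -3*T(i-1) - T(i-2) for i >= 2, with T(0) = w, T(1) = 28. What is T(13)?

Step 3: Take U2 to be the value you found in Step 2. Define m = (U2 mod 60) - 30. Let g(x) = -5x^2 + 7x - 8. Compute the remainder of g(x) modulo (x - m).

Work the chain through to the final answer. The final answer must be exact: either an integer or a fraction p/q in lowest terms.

-42

Step 1: cross terms: (35*-22 - 32*-38)=446, (32*20 - -36*-22)=-152, (-36*-38 - 35*20)=668; twice the area = |962| = 962; area = 481; boundary points = 1 + 2 + 1 = 4; strictly interior points = area - boundary/2 + 1 = 480; answer 480
Step 2: U1 = 480; w = 3; T(2) = -3*(28) - 1*(3) = -87; iterating: T(2)=-87, T(3)=233, T(4)=-612, T(5)=1603, T(6)=-4197, T(7)=10988, T(8)=-28767, T(9)=75313, T(10)=-197172, T(11)=516203, T(12)=-1351437, T(13)=3538108; answer 3538108
Step 3: U2 = 3538108; m = -2; remainder = value at the root: -5*(-2)^2 + 7*(-2)^1 - 8 = (-20) + (-14) + (-8) = -42; answer -42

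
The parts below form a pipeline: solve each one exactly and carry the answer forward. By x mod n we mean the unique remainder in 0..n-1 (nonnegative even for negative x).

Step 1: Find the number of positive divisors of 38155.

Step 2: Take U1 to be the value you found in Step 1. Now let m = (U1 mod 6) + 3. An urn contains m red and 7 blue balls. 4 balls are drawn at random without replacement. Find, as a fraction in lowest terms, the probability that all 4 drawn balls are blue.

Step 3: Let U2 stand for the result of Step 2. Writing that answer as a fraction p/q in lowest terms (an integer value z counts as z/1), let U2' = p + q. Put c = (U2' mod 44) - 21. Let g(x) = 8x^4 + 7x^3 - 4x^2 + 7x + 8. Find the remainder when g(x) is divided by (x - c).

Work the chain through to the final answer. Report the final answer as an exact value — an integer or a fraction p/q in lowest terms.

410

Step 1: 38155 = 5 * 13 * 587; number of divisors = (1+1) * (1+1) * (1+1) = 8; answer 8
Step 2: U1 = 8; m = 5; total draws C(12,4) = 495; favorable C(7,4) = 35; P = 7/99; answer 7/99
Step 3: U2 = 7/99; threaded value p + q = 106; c = -3; remainder = value at the root: 8*(-3)^4 + 7*(-3)^3 - 4*(-3)^2 + 7*(-3)^1 + 8 = (648) + (-189) + (-36) + (-21) + (8) = 410; answer 410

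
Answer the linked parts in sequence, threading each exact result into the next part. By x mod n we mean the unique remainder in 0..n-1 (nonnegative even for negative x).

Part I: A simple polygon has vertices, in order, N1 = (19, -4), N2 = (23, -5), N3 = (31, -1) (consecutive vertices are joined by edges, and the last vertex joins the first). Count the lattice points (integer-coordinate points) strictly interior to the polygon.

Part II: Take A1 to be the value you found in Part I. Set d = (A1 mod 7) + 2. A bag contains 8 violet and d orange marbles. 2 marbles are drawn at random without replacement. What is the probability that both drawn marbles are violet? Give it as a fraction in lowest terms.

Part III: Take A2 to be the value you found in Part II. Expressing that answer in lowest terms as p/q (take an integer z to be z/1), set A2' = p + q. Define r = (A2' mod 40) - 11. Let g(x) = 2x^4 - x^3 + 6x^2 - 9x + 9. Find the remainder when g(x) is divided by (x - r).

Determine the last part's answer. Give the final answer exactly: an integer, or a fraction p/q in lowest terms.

Part I: cross terms: (19*-5 - 23*-4)=-3, (23*-1 - 31*-5)=132, (31*-4 - 19*-1)=-105; twice the area = |24| = 24; area = 12; boundary points = 1 + 4 + 3 = 8; strictly interior points = area - boundary/2 + 1 = 9; answer 9
Part II: A1 = 9; d = 4; total draws C(12,2) = 66; favorable C(8,2) = 28; P = 14/33; answer 14/33
Part III: A2 = 14/33; threaded value p + q = 47; r = -4; remainder = value at the root: 2*(-4)^4 - 1*(-4)^3 + 6*(-4)^2 - 9*(-4)^1 + 9 = (512) + (64) + (96) + (36) + (9) = 717; answer 717

717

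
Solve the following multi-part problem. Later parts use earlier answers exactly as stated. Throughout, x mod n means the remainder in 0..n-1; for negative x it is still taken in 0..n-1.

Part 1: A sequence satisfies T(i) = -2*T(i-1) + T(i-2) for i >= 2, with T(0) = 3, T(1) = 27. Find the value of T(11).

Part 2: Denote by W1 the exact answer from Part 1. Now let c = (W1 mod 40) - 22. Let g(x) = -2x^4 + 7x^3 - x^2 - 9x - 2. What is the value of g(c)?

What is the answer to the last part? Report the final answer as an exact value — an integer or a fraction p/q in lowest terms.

-20187

Part 1: T(2) = -2*(27) + 1*(3) = -51; iterating: T(2)=-51, T(3)=129, T(4)=-309, T(5)=747, T(6)=-1803, T(7)=4353, T(8)=-10509, T(9)=25371, T(10)=-61251, T(11)=147873; answer 147873
Part 2: W1 = 147873; c = 11; -2*(11)^4 + 7*(11)^3 - 1*(11)^2 - 9*(11)^1 - 2 = (-29282) + (9317) + (-121) + (-99) + (-2) = -20187; answer -20187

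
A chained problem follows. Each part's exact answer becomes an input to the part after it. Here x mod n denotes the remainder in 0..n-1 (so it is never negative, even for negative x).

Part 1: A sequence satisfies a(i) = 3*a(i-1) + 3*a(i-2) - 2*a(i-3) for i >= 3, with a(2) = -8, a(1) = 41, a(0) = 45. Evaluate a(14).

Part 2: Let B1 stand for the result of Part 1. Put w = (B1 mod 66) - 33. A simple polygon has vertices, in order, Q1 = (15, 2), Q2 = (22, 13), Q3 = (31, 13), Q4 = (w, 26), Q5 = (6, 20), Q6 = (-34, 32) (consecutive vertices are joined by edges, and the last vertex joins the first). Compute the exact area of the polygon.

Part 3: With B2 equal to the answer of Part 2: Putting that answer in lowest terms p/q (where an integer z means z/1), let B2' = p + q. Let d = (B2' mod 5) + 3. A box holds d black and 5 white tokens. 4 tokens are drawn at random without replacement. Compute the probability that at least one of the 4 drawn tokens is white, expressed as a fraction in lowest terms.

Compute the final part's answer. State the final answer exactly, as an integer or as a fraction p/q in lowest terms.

41/42

Part 1: a(3) = 3*(-8) + 3*(41) - 2*(45) = 9; iterating: a(3)=9, a(4)=-79, a(5)=-194, a(6)=-837, a(7)=-2935, a(8)=-10928, a(9)=-39915, a(10)=-146659, a(11)=-537866, a(12)=-1973745, a(13)=-7241515, a(14)=-26570048; answer -26570048
Part 2: B1 = -26570048; w = 1; cross terms: (15*13 - 22*2)=151, (22*13 - 31*13)=-117, (31*26 - 1*13)=793, (1*20 - 6*26)=-136, (6*32 - -34*20)=872, (-34*2 - 15*32)=-548; twice the area = |1015| = 1015; area = 1015/2; answer 1015/2
Part 3: B2 = 1015/2; threaded value p + q = 1017; d = 5; total draws C(10,4) = 210; complement C(5,4) = 5; favorable 210 - 5 = 205; P = 41/42; answer 41/42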